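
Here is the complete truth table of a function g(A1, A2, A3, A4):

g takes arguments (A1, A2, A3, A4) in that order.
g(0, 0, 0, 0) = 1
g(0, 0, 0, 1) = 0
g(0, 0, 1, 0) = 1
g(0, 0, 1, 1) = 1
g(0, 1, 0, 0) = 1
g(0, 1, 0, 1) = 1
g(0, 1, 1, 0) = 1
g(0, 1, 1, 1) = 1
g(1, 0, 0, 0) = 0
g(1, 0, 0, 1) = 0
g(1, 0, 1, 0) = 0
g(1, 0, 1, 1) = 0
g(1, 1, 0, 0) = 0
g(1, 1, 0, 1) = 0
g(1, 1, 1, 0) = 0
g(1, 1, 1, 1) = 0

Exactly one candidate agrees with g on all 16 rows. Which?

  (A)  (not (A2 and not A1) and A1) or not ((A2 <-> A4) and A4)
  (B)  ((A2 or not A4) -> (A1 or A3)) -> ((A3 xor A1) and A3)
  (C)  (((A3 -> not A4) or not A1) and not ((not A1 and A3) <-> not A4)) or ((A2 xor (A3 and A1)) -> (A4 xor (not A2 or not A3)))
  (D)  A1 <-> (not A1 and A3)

(A) fails at (0,0,0,1): the formula yields 1, g is 0.
(C) fails at (0,0,0,1): the formula yields 1, g is 0.
(D) fails at (0,0,0,1): the formula yields 1, g is 0.
(B) is the remaining candidate, and it agrees with g on all 16 inputs.

B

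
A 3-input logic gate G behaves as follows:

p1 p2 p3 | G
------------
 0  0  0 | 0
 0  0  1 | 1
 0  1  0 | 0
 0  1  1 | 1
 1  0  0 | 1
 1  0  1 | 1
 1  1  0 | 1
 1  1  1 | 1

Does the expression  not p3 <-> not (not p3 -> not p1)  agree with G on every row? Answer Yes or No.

Yes

Evaluate not p3 <-> not (not p3 -> not p1) on each row and compare to G:
  p1=0, p2=0, p3=0: formula gives 0, G = 0 ✓
  p1=0, p2=0, p3=1: formula gives 1, G = 1 ✓
  p1=0, p2=1, p3=0: formula gives 0, G = 0 ✓
  p1=0, p2=1, p3=1: formula gives 1, G = 1 ✓
  p1=1, p2=0, p3=0: formula gives 1, G = 1 ✓
  …and likewise for the remaining 3 rows.
No disagreement on any input; they are logically equivalent.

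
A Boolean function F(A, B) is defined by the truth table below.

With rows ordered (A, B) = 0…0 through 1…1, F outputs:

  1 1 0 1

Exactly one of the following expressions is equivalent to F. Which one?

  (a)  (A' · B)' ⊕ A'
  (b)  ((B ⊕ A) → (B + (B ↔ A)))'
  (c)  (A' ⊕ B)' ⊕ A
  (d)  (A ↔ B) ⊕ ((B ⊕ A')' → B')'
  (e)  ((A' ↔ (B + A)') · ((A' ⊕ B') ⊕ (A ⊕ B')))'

d

(a) disagrees with F on (0,0) (formula → 0, table → 1); rule it out.
(b) disagrees with F on (0,0) (formula → 0, table → 1); rule it out.
(c) disagrees with F on (0,0) (formula → 0, table → 1); rule it out.
(e) disagrees with F on (0,0) (formula → 0, table → 1); rule it out.
Only (d) survives; checking it on all 4 rows confirms it matches F.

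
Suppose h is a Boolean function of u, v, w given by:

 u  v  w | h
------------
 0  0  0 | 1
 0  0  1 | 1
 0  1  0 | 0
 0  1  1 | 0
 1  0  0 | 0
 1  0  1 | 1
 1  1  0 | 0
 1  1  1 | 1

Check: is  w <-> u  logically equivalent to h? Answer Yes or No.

Check the formula against h row by row:
  u=0, v=0, w=0: formula gives 1, h = 1 ✓
  u=0, v=0, w=1: formula gives 0, but h = 1 ✗
Since they disagree at (0,0,1), the expression is not a correct formula for h.

No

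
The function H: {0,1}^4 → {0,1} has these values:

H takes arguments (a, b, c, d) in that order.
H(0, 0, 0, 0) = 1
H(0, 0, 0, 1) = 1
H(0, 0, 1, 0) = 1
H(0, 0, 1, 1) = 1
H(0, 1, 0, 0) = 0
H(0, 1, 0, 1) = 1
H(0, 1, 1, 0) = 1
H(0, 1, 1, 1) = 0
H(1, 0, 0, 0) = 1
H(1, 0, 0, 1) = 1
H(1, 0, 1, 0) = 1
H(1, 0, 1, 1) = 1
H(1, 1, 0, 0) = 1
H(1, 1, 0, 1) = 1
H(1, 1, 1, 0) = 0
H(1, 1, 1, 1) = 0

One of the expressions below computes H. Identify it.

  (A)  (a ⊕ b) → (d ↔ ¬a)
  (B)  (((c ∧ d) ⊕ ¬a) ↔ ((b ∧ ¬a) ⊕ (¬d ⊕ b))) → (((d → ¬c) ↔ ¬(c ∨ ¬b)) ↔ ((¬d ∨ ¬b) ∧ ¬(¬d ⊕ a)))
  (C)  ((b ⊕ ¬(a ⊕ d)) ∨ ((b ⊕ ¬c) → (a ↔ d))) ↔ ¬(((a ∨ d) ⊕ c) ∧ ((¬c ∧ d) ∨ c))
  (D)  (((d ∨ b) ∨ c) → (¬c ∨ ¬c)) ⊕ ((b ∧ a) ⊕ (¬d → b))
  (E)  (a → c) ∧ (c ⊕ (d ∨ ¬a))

B

(A): at (0,1,1,0) it gives 0, but H = 1 — eliminated.
(C): at (0,0,1,0) it gives 0, but H = 1 — eliminated.
(D): at (0,0,0,1) it gives 0, but H = 1 — eliminated.
(E): at (0,0,1,0) it gives 0, but H = 1 — eliminated.
(B) is the remaining candidate, and it agrees with H on all 16 inputs.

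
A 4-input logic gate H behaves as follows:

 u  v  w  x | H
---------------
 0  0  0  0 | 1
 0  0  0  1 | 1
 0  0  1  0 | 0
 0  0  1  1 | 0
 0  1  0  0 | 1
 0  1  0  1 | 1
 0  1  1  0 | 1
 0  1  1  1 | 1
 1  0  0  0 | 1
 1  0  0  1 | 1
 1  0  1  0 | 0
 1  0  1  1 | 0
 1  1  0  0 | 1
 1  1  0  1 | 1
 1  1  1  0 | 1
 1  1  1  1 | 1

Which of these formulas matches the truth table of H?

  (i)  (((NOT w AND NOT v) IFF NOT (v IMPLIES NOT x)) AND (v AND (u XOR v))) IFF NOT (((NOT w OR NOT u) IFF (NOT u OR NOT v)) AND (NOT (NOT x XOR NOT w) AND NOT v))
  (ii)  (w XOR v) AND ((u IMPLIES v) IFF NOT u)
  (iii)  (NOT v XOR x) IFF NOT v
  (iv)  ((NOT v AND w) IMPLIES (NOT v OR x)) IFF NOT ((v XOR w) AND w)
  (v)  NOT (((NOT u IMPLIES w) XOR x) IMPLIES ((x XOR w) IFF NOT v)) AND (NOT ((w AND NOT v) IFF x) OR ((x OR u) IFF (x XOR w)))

(i) fails at (0,0,0,1): the formula yields 0, H is 1.
(ii) fails at (0,0,0,0): the formula yields 0, H is 1.
(iii) fails at (0,0,0,1): the formula yields 0, H is 1.
(v) fails at (0,0,0,0): the formula yields 0, H is 1.
That leaves (iv). Evaluating it on every row reproduces the table of H exactly.

iv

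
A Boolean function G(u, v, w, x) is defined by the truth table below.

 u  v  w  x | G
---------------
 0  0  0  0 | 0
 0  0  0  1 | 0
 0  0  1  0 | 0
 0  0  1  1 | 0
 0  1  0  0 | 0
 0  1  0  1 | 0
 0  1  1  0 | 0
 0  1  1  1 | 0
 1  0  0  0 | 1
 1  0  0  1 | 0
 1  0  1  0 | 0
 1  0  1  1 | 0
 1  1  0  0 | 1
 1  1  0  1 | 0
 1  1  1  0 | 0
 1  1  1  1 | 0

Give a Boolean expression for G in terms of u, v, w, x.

G(u, v, w, x) = (((u AND NOT v) AND NOT w) AND NOT x) OR (((u AND v) AND NOT w) AND NOT x)

Collect the rows where G=1 — (1,0,0,0), (1,1,0,0) — and write one minterm per row: u·¬v·¬w·¬x, u·v·¬w·¬x. Their union (logical OR) reproduces the table exactly.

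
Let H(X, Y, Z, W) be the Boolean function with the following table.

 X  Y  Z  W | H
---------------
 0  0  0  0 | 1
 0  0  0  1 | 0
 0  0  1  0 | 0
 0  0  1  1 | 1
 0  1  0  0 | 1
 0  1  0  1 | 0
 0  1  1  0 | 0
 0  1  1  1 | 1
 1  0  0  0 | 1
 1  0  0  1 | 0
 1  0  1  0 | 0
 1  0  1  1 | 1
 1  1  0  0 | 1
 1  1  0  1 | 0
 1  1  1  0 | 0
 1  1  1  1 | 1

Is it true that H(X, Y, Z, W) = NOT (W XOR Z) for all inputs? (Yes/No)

Test each input against both H and the formula:
  X=0, Y=0, Z=0, W=0: formula gives 1, H = 1 ✓
  X=0, Y=0, Z=0, W=1: formula gives 0, H = 0 ✓
  X=0, Y=0, Z=1, W=0: formula gives 0, H = 0 ✓
  X=0, Y=0, Z=1, W=1: formula gives 1, H = 1 ✓
  … (the remaining 12 rows also agree.)
All 16 rows match — the expression computes H exactly.

Yes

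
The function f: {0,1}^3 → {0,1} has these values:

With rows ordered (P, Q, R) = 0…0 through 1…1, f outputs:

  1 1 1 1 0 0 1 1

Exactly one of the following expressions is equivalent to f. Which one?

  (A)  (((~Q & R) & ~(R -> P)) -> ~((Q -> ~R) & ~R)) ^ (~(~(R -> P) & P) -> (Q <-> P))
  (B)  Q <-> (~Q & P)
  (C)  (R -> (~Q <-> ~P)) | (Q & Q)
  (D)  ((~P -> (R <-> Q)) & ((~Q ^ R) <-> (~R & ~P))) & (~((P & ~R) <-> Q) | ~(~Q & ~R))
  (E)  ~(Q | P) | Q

E

(A) fails at (0,0,0): the formula yields 0, f is 1.
(B) fails at (0,1,0): the formula yields 0, f is 1.
(C) fails at (1,0,0): the formula yields 1, f is 0.
(D) fails at (0,0,0): the formula yields 0, f is 1.
That leaves (E). Evaluating it on every row reproduces the table of f exactly.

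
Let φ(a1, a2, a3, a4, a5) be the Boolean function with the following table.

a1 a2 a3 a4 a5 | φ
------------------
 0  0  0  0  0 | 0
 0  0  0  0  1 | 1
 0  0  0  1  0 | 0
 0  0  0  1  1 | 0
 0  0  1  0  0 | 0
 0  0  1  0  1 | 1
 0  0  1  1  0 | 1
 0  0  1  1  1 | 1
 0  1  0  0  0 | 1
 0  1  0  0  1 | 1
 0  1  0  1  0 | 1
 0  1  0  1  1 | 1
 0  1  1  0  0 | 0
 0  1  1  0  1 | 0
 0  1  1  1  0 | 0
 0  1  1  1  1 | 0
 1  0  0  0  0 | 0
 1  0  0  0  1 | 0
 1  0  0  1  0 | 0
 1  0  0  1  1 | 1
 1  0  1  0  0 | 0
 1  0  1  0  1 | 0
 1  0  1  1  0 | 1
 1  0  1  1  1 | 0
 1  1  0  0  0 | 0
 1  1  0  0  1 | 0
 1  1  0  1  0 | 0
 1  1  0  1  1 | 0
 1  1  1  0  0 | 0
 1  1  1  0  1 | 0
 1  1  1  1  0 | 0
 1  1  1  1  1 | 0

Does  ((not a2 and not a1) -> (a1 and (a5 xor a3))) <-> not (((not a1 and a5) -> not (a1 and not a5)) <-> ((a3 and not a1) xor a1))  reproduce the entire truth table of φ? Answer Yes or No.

No

Evaluate ((not a2 and not a1) -> (a1 and (a5 xor a3))) <-> not (((not a1 and a5) -> not (a1 and not a5)) <-> ((a3 and not a1) xor a1)) on each row and compare to φ:
  a1=0, a2=0, a3=0, a4=0, a5=0: formula gives 0, φ = 0 ✓
  a1=0, a2=0, a3=0, a4=0, a5=1: formula gives 0, but φ = 1 ✗
Since they disagree at (0,0,0,0,1), the expression is not a correct formula for φ.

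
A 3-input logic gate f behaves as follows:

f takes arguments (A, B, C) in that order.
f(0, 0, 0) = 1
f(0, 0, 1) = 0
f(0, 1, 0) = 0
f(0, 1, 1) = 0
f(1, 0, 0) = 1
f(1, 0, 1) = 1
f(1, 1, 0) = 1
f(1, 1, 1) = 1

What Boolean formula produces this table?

f(A, B, C) = ¬((((¬A ∧ ¬B) ∧ C) ∨ ((¬A ∧ B) ∧ ¬C)) ∨ ((¬A ∧ B) ∧ C))

The 0-rows are (0,0,1), (0,1,0), (0,1,1). Take each as a conjunction (¬A·¬B·C, ¬A·B·¬C, ¬A·B·C), form their disjunction, and complement — that gives a formula that is 1 everywhere f is.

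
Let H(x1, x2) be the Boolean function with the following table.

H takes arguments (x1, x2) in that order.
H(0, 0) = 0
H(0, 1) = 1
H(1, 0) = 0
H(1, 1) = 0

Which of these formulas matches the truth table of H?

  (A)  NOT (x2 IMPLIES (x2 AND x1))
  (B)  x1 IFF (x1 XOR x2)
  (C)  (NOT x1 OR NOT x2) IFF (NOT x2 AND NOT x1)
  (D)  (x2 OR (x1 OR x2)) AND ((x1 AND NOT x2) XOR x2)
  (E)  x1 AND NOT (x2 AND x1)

A

(B) disagrees with H on (0,0) (formula → 1, table → 0); rule it out.
(C) disagrees with H on (0,0) (formula → 1, table → 0); rule it out.
(D) disagrees with H on (1,0) (formula → 1, table → 0); rule it out.
(E) disagrees with H on (0,1) (formula → 0, table → 1); rule it out.
Only (A) survives; checking it on all 4 rows confirms it matches H.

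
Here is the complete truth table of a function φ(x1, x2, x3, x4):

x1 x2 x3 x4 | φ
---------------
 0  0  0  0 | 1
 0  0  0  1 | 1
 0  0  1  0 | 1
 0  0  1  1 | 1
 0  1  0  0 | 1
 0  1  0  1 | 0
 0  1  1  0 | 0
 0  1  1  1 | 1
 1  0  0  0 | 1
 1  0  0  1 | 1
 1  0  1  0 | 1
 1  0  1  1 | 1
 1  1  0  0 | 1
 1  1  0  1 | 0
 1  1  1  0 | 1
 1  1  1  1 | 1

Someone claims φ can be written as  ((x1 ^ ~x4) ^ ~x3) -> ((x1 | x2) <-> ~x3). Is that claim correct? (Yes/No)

No

Test each input against both φ and the formula:
  x1=0, x2=0, x3=0, x4=0: formula gives 1, φ = 1 ✓
  x1=0, x2=0, x3=0, x4=1: formula gives 0, but φ = 1 ✗
Row (0,0,0,1) is a counterexample, so the formula is not equivalent to φ.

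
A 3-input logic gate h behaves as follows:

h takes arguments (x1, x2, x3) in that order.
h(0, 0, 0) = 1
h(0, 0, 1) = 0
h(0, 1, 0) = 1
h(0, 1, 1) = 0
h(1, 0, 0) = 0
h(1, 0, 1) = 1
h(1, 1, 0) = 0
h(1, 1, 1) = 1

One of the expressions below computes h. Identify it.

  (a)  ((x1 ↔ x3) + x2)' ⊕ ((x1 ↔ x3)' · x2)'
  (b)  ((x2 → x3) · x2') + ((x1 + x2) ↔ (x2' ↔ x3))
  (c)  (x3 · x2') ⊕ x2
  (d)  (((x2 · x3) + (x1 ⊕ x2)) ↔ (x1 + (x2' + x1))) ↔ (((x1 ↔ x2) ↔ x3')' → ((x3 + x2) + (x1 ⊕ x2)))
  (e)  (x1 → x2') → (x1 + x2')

(b) fails at (0,0,1): the formula yields 1, h is 0.
(c) fails at (0,0,0): the formula yields 0, h is 1.
(d) fails at (0,0,0): the formula yields 0, h is 1.
(e) fails at (0,0,1): the formula yields 1, h is 0.
Only (a) survives; checking it on all 8 rows confirms it matches h.

a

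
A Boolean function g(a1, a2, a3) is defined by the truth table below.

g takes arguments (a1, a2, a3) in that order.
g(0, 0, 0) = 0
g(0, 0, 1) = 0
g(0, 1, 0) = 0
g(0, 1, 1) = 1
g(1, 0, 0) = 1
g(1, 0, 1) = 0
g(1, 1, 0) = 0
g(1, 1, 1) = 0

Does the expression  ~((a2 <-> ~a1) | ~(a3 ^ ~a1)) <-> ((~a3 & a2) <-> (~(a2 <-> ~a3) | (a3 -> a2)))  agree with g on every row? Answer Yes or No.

Yes

Evaluate ~((a2 <-> ~a1) | ~(a3 ^ ~a1)) <-> ((~a3 & a2) <-> (~(a2 <-> ~a3) | (a3 -> a2))) on each row and compare to g:
  a1=0, a2=0, a3=0: formula gives 0, g = 0 ✓
  a1=0, a2=0, a3=1: formula gives 0, g = 0 ✓
  a1=0, a2=1, a3=0: formula gives 0, g = 0 ✓
  a1=0, a2=1, a3=1: formula gives 1, g = 1 ✓
  a1=1, a2=0, a3=0: formula gives 1, g = 1 ✓
  … (the remaining 3 rows also agree.)
Every row agrees, so the formula is equivalent.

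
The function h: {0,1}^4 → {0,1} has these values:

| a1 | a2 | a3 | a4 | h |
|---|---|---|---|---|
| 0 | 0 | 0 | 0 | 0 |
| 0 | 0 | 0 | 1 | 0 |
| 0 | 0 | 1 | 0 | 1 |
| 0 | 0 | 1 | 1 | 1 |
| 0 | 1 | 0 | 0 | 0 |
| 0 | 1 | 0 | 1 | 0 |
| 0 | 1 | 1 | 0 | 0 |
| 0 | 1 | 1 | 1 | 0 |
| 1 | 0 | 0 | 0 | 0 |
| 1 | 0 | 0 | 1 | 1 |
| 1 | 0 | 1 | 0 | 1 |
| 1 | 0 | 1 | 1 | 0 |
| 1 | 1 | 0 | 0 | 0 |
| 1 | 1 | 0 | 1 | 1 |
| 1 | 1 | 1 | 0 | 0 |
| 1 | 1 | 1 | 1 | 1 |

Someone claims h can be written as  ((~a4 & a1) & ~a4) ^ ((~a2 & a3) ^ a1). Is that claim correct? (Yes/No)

Check the formula against h row by row:
  a1=0, a2=0, a3=0, a4=0: formula gives 0, h = 0 ✓
  a1=0, a2=0, a3=0, a4=1: formula gives 0, h = 0 ✓
  a1=0, a2=0, a3=1, a4=0: formula gives 1, h = 1 ✓
  a1=0, a2=0, a3=1, a4=1: formula gives 1, h = 1 ✓
  … (the remaining 12 rows also agree.)
No disagreement on any input; they are logically equivalent.

Yes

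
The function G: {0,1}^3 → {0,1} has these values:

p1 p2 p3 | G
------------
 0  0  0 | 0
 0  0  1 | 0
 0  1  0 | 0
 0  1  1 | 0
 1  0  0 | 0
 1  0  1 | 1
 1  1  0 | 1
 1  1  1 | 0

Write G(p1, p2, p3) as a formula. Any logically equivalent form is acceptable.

G(p1, p2, p3) = ((p1 & ~p2) & p3) | ((p1 & p2) & ~p3)

Collect the rows where G=1 — (1,0,1), (1,1,0) — and write one minterm per row: p1·¬p2·p3, p1·p2·¬p3. Their union (logical OR) reproduces the table exactly.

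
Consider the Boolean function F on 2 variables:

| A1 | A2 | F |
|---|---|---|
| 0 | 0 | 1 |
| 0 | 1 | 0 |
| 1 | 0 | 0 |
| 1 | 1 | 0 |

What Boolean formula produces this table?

F(A1, A2) = (A1 + A2)'

The output is 1 only when every input is 0 — NOR of all inputs.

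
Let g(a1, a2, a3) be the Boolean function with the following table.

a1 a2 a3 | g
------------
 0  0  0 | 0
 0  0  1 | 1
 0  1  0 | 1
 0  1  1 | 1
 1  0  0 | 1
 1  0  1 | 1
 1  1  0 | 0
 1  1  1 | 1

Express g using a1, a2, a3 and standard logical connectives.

There are just 2 zero rows: (0,0,0), (1,1,0). Their minterms are ¬a1·¬a2·¬a3, a1·a2·¬a3; the OR of those covers precisely the 0-outputs, and negating it yields g.

g(a1, a2, a3) = ~(((~a1 & ~a2) & ~a3) | ((a1 & a2) & ~a3))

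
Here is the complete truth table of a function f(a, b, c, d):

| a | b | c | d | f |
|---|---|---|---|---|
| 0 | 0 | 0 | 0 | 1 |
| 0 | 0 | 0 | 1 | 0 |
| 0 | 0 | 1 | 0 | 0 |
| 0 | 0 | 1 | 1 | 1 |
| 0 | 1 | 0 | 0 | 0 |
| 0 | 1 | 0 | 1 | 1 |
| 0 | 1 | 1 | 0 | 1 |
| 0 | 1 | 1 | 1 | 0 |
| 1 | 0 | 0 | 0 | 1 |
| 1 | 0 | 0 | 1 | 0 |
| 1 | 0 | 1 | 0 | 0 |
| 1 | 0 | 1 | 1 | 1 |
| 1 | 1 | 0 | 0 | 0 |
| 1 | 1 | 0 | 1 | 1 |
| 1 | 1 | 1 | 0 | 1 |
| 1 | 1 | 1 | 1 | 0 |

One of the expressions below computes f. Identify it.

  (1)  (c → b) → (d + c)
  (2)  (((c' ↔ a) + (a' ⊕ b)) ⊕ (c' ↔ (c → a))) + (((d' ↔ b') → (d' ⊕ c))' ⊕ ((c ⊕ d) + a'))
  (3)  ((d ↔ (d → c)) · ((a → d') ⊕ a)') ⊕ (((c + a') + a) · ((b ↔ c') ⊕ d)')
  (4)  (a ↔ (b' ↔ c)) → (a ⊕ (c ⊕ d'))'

(1) fails at (0,0,0,0): the formula yields 0, f is 1.
(2) fails at (0,0,0,1): the formula yields 1, f is 0.
(4) fails at (0,0,0,0): the formula yields 0, f is 1.
(3) is the remaining candidate, and it agrees with f on all 16 inputs.

3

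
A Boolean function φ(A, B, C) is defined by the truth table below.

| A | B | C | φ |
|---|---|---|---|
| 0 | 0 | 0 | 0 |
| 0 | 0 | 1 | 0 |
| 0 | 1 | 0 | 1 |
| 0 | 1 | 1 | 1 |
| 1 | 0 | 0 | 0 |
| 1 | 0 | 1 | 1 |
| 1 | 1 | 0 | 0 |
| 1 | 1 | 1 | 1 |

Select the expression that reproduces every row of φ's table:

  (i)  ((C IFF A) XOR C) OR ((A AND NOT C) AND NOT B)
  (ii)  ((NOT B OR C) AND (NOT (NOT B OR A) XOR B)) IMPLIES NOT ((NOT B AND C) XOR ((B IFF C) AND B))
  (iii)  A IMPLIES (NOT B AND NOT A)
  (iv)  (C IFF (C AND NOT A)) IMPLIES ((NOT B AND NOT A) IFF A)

(i) fails at (0,0,0): the formula yields 1, φ is 0.
(ii) fails at (0,0,0): the formula yields 1, φ is 0.
(iii) fails at (0,0,0): the formula yields 1, φ is 0.
Only (iv) survives; checking it on all 8 rows confirms it matches φ.

iv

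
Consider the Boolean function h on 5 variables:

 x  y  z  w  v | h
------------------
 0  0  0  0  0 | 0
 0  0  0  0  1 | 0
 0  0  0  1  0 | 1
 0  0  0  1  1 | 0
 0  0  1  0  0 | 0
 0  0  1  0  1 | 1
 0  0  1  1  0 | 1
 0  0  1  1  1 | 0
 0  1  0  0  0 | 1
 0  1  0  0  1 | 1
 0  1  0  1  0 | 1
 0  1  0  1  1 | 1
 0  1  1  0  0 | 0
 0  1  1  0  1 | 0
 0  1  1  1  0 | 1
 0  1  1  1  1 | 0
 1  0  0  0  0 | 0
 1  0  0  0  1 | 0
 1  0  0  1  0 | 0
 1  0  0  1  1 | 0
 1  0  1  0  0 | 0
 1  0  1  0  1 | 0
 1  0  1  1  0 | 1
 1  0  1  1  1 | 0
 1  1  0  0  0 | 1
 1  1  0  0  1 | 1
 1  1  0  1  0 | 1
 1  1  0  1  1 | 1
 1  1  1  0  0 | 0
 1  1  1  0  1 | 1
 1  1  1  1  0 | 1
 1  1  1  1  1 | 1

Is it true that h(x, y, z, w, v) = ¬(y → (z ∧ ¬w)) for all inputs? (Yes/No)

Check the formula against h row by row:
  x=0, y=0, z=0, w=0, v=0: formula gives 0, h = 0 ✓
  x=0, y=0, z=0, w=0, v=1: formula gives 0, h = 0 ✓
  x=0, y=0, z=0, w=1, v=0: formula gives 0, but h = 1 ✗
A single disagreement suffices: at (0,0,0,1,0) they differ, so the formula does not compute h.

No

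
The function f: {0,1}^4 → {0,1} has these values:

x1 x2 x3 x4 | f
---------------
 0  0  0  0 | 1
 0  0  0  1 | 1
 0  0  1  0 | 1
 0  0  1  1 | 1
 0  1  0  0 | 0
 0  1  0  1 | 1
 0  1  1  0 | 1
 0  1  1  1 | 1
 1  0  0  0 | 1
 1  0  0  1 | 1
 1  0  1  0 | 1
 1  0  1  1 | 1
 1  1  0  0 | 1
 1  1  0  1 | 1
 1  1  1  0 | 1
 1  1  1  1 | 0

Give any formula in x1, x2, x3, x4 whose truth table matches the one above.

f is 0 on only 2 rows — (0,1,0,0), (1,1,1,1). Writing each as a minterm (¬x1·x2·¬x3·¬x4, x1·x2·x3·x4) and OR-ing them characterizes exactly where f=0, so f is the negation of that disjunction.

f(x1, x2, x3, x4) = ¬((((¬x1 ∧ x2) ∧ ¬x3) ∧ ¬x4) ∨ (((x1 ∧ x2) ∧ x3) ∧ x4))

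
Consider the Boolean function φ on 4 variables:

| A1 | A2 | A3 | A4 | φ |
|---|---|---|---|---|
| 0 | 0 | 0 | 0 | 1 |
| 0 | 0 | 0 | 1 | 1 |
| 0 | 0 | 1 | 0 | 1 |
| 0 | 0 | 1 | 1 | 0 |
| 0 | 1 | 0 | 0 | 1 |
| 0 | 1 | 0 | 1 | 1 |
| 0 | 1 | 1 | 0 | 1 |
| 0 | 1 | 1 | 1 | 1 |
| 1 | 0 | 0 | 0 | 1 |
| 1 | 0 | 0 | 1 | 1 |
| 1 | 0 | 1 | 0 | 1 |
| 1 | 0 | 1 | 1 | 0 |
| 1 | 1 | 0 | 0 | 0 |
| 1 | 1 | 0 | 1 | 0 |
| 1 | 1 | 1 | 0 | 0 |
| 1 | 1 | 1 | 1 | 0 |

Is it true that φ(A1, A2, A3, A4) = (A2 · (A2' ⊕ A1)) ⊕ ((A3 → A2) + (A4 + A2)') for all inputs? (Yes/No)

Evaluate (A2 · (A2' ⊕ A1)) ⊕ ((A3 → A2) + (A4 + A2)') on each row and compare to φ:
  A1=0, A2=0, A3=0, A4=0: formula gives 1, φ = 1 ✓
  A1=0, A2=0, A3=0, A4=1: formula gives 1, φ = 1 ✓
  A1=0, A2=0, A3=1, A4=0: formula gives 1, φ = 1 ✓
  A1=0, A2=0, A3=1, A4=1: formula gives 0, φ = 0 ✓
  …and likewise for the remaining 12 rows.
No disagreement on any input; they are logically equivalent.

Yes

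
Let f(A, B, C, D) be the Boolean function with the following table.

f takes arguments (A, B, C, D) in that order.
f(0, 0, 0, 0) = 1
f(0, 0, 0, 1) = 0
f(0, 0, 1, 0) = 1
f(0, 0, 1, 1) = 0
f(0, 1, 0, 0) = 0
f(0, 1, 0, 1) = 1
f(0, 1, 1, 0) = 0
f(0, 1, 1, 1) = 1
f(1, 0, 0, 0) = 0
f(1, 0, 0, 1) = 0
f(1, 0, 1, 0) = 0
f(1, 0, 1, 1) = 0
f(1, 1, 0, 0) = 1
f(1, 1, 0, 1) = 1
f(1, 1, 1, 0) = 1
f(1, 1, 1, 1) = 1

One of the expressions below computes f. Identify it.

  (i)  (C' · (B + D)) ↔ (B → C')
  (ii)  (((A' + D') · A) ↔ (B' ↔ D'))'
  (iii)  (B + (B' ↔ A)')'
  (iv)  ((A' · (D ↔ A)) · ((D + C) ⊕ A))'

(i) fails at (0,0,0,0): the formula yields 0, f is 1.
(iii) fails at (0,0,0,0): the formula yields 0, f is 1.
(iv) fails at (0,0,0,1): the formula yields 1, f is 0.
(ii) is the remaining candidate, and it agrees with f on all 16 inputs.

ii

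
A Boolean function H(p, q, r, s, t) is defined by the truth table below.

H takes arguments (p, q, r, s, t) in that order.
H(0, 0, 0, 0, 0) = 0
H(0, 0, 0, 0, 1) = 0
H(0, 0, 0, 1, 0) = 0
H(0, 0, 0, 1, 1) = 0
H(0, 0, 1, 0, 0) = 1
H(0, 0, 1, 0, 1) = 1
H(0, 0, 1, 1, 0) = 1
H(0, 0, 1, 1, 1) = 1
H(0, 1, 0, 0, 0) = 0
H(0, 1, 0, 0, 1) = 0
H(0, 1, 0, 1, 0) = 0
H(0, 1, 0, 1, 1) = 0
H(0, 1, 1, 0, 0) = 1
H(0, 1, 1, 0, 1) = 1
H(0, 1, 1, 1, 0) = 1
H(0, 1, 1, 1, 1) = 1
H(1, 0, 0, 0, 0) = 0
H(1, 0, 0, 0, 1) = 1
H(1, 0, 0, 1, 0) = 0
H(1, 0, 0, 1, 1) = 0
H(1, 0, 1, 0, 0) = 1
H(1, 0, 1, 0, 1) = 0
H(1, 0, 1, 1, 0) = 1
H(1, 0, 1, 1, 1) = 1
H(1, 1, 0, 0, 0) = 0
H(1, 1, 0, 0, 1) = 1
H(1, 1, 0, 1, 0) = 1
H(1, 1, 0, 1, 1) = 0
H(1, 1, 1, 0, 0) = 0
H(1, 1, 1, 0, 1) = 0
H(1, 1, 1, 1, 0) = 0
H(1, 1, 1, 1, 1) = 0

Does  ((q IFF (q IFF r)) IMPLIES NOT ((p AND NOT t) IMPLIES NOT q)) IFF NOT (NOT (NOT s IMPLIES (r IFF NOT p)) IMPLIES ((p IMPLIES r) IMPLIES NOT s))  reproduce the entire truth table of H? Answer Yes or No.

Check the formula against H row by row:
  p=0, q=0, r=0, s=0, t=0: formula gives 0, H = 0 ✓
  p=0, q=0, r=0, s=0, t=1: formula gives 0, H = 0 ✓
  p=0, q=0, r=0, s=1, t=0: formula gives 0, H = 0 ✓
  p=0, q=0, r=0, s=1, t=1: formula gives 0, H = 0 ✓
  …
  p=1, q=0, r=0, s=0, t=1: formula gives 0, but H = 1 ✗
Since they disagree at (1,0,0,0,1), the expression is not a correct formula for H.

No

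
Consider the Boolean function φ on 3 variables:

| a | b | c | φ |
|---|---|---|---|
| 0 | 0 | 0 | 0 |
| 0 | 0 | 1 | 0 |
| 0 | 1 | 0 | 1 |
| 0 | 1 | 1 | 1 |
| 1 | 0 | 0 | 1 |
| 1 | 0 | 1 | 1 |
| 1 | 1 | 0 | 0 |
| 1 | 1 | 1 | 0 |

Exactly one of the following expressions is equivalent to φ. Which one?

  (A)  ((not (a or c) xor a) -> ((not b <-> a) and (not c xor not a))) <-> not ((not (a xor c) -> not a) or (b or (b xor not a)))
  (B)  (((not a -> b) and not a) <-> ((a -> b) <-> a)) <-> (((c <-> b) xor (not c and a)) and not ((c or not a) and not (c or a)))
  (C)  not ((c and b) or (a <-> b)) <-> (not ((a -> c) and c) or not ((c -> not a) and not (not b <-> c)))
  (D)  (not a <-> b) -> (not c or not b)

C

(A) fails at (0,0,0): the formula yields 1, φ is 0.
(B) fails at (0,1,1): the formula yields 0, φ is 1.
(D) fails at (0,0,0): the formula yields 1, φ is 0.
That leaves (C). Evaluating it on every row reproduces the table of φ exactly.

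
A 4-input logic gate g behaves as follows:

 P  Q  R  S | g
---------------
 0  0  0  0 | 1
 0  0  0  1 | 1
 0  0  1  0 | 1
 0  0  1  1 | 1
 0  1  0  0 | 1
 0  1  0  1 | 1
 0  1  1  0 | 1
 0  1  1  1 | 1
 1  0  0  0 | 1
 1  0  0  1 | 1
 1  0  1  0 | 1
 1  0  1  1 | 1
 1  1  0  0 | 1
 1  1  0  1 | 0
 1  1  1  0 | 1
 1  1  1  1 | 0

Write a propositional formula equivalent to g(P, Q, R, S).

The 0-rows are (1,1,0,1), (1,1,1,1). Take each as a conjunction (P·Q·¬R·S, P·Q·R·S), form their disjunction, and complement — that gives a formula that is 1 everywhere g is.

g(P, Q, R, S) = not ((((P and Q) and not R) and S) or (((P and Q) and R) and S))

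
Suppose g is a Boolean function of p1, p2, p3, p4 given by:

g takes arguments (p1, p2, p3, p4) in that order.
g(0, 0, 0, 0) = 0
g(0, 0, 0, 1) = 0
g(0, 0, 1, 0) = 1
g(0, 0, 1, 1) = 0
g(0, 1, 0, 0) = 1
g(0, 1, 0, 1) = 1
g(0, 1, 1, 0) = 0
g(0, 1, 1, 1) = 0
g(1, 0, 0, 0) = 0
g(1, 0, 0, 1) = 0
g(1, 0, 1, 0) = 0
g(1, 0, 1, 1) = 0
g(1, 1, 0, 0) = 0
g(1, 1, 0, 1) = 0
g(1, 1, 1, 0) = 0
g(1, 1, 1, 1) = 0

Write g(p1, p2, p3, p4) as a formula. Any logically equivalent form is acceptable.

g(p1, p2, p3, p4) = ((((NOT p1 AND NOT p2) AND p3) AND NOT p4) OR (((NOT p1 AND p2) AND NOT p3) AND NOT p4)) OR (((NOT p1 AND p2) AND NOT p3) AND p4)

Collect the rows where g=1 — (0,0,1,0), (0,1,0,0), (0,1,0,1) — and write one minterm per row: ¬p1·¬p2·p3·¬p4, ¬p1·p2·¬p3·¬p4, ¬p1·p2·¬p3·p4. Their union (logical OR) reproduces the table exactly.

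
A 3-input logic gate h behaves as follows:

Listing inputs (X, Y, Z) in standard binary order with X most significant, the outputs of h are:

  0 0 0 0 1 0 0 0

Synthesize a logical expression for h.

h(X, Y, Z) = (X and not Y) and not Z

h is 1 on exactly one input, (1,0,0), whose minterm is X·¬Y·¬Z. So h is just that conjunction.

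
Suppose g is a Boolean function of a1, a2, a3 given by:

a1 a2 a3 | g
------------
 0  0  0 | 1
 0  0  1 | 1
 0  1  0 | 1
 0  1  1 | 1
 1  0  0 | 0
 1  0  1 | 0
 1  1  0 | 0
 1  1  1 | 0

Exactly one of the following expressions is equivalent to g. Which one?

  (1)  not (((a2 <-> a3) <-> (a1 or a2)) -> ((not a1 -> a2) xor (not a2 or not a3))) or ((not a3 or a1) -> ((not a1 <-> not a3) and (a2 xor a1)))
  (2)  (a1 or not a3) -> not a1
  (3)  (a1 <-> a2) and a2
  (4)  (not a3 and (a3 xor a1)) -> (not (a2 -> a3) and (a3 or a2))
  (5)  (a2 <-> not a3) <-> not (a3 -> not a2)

(1): at (0,0,0) it gives 0, but g = 1 — eliminated.
(3): at (0,0,0) it gives 0, but g = 1 — eliminated.
(4): at (1,0,1) it gives 1, but g = 0 — eliminated.
(5): at (0,0,1) it gives 0, but g = 1 — eliminated.
That leaves (2). Evaluating it on every row reproduces the table of g exactly.

2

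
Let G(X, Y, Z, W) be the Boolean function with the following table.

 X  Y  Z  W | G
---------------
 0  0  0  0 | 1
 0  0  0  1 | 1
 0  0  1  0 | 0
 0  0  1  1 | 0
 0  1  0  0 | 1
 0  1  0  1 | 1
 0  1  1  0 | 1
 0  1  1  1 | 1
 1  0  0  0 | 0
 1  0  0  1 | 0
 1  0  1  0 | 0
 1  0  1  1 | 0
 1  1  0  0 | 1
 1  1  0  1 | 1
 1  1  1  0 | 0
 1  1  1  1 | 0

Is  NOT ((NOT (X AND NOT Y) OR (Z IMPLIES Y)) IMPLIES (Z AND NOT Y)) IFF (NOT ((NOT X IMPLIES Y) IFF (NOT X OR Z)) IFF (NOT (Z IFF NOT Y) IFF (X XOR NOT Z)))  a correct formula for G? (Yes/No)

Yes

Test each input against both G and the formula:
  X=0, Y=0, Z=0, W=0: formula gives 1, G = 1 ✓
  X=0, Y=0, Z=0, W=1: formula gives 1, G = 1 ✓
  X=0, Y=0, Z=1, W=0: formula gives 0, G = 0 ✓
  X=0, Y=0, Z=1, W=1: formula gives 0, G = 0 ✓
  …and likewise for the remaining 12 rows.
Every row agrees, so the formula is equivalent.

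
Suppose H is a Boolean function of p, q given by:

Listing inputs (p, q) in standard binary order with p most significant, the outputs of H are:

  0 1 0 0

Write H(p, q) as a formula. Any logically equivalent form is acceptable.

Only row (0,1) gives 1. That row's minterm ¬p·q is H directly.

H(p, q) = ~p & q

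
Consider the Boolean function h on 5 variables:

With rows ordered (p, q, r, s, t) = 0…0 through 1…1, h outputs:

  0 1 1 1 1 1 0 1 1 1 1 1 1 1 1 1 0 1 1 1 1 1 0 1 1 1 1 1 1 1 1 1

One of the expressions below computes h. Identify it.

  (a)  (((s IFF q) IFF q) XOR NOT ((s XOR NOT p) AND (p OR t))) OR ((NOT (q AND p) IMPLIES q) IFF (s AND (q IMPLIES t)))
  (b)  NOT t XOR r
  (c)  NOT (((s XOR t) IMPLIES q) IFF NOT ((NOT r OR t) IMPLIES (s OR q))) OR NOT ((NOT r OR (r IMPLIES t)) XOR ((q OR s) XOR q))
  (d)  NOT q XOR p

c

(a): at (0,0,0,0,0) it gives 1, but h = 0 — eliminated.
(b): at (0,0,0,0,0) it gives 1, but h = 0 — eliminated.
(d): at (0,0,0,0,0) it gives 1, but h = 0 — eliminated.
That leaves (c). Evaluating it on every row reproduces the table of h exactly.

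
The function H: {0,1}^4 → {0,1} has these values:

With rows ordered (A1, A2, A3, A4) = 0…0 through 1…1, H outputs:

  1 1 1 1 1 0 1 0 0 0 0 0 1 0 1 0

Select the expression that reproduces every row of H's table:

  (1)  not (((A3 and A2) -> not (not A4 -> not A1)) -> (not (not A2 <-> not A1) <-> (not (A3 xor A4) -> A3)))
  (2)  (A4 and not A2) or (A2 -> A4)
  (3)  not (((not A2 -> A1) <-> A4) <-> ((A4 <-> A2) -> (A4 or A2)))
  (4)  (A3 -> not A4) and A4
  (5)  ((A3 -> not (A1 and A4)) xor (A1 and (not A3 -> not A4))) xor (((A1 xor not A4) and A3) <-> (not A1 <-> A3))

(1) fails at (0,0,0,0): the formula yields 0, H is 1.
(2) fails at (0,1,0,0): the formula yields 0, H is 1.
(4) fails at (0,0,0,0): the formula yields 0, H is 1.
(5) fails at (0,0,0,0): the formula yields 0, H is 1.
That leaves (3). Evaluating it on every row reproduces the table of H exactly.

3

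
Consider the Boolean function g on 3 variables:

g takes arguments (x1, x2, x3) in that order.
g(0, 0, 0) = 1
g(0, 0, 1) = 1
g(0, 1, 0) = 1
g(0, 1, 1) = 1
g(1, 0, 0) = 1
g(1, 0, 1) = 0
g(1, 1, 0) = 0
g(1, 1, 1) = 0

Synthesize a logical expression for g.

g is 0 on only 3 rows — (1,0,1), (1,1,0), (1,1,1). Writing each as a minterm (x1·¬x2·x3, x1·x2·¬x3, x1·x2·x3) and OR-ing them characterizes exactly where g=0, so g is the negation of that disjunction.

g(x1, x2, x3) = ~((((x1 & ~x2) & x3) | ((x1 & x2) & ~x3)) | ((x1 & x2) & x3))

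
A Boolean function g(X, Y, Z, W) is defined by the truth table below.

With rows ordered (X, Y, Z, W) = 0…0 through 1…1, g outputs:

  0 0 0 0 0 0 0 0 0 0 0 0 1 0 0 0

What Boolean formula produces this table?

g(X, Y, Z, W) = ((X AND Y) AND NOT Z) AND NOT W

g is 1 on exactly one input, (1,1,0,0), whose minterm is X·Y·¬Z·¬W. So g is just that conjunction.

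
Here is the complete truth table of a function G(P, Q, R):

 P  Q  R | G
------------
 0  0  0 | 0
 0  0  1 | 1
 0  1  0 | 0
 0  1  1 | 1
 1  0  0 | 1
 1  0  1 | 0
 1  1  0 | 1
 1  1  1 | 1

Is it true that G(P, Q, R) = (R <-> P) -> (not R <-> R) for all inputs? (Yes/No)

No

Evaluate (R <-> P) -> (not R <-> R) on each row and compare to G:
  P=0, Q=0, R=0: formula gives 0, G = 0 ✓
  P=0, Q=0, R=1: formula gives 1, G = 1 ✓
  P=0, Q=1, R=0: formula gives 0, G = 0 ✓
  P=0, Q=1, R=1: formula gives 1, G = 1 ✓
  P=1, Q=0, R=0: formula gives 1, G = 1 ✓
  …
  P=1, Q=1, R=1: formula gives 0, but G = 1 ✗
Row (1,1,1) is a counterexample, so the formula is not equivalent to G.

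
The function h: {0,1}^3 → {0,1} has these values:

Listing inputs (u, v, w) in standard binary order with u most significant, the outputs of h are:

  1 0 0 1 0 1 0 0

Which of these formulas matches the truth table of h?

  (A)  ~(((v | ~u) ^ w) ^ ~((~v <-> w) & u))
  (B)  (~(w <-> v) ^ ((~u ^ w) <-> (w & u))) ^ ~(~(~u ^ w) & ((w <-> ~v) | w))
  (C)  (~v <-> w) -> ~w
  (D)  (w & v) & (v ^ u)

(A) disagrees with h on (0,1,0) (formula → 1, table → 0); rule it out.
(C) disagrees with h on (0,1,0) (formula → 1, table → 0); rule it out.
(D) disagrees with h on (0,0,0) (formula → 0, table → 1); rule it out.
Only (B) survives; checking it on all 8 rows confirms it matches h.

B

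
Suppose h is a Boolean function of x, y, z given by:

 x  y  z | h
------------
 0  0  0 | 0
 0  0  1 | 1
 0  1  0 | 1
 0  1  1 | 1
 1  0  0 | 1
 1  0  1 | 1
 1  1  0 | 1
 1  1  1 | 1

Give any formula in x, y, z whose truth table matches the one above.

h(x, y, z) = ~((~x & ~y) & ~z)

Only row (0,0,0) gives 0. So h is 1 everywhere except there — the complement of the minterm ¬x·¬y·¬z.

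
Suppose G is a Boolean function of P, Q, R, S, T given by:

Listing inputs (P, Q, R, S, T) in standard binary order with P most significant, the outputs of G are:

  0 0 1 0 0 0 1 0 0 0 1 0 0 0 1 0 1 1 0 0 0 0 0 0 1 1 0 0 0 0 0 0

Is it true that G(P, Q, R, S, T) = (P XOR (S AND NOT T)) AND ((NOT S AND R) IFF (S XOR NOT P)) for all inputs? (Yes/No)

Check the formula against G row by row:
  P=0, Q=0, R=0, S=0, T=0: formula gives 0, G = 0 ✓
  P=0, Q=0, R=0, S=0, T=1: formula gives 0, G = 0 ✓
  P=0, Q=0, R=0, S=1, T=0: formula gives 1, G = 1 ✓
  P=0, Q=0, R=0, S=1, T=1: formula gives 0, G = 0 ✓
  … (the remaining 28 rows also agree.)
Every row agrees, so the formula is equivalent.

Yes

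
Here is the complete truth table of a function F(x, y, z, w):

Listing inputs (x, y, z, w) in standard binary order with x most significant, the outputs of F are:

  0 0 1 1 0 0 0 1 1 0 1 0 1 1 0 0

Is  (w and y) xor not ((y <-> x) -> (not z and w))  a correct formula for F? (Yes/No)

No

Check the formula against F row by row:
  x=0, y=0, z=0, w=0: formula gives 1, but F = 0 ✗
Row (0,0,0,0) is a counterexample, so the formula is not equivalent to F.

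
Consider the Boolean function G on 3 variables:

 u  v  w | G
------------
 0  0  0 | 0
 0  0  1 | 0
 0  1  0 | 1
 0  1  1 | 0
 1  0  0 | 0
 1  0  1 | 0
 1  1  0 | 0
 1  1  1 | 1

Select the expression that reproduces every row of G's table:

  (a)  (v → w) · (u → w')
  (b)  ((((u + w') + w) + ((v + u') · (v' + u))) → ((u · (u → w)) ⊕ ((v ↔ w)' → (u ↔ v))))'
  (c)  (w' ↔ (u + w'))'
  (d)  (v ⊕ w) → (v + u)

(a) disagrees with G on (0,0,0) (formula → 1, table → 0); rule it out.
(c) disagrees with G on (0,1,0) (formula → 0, table → 1); rule it out.
(d) disagrees with G on (0,0,0) (formula → 1, table → 0); rule it out.
Only (b) survives; checking it on all 8 rows confirms it matches G.

b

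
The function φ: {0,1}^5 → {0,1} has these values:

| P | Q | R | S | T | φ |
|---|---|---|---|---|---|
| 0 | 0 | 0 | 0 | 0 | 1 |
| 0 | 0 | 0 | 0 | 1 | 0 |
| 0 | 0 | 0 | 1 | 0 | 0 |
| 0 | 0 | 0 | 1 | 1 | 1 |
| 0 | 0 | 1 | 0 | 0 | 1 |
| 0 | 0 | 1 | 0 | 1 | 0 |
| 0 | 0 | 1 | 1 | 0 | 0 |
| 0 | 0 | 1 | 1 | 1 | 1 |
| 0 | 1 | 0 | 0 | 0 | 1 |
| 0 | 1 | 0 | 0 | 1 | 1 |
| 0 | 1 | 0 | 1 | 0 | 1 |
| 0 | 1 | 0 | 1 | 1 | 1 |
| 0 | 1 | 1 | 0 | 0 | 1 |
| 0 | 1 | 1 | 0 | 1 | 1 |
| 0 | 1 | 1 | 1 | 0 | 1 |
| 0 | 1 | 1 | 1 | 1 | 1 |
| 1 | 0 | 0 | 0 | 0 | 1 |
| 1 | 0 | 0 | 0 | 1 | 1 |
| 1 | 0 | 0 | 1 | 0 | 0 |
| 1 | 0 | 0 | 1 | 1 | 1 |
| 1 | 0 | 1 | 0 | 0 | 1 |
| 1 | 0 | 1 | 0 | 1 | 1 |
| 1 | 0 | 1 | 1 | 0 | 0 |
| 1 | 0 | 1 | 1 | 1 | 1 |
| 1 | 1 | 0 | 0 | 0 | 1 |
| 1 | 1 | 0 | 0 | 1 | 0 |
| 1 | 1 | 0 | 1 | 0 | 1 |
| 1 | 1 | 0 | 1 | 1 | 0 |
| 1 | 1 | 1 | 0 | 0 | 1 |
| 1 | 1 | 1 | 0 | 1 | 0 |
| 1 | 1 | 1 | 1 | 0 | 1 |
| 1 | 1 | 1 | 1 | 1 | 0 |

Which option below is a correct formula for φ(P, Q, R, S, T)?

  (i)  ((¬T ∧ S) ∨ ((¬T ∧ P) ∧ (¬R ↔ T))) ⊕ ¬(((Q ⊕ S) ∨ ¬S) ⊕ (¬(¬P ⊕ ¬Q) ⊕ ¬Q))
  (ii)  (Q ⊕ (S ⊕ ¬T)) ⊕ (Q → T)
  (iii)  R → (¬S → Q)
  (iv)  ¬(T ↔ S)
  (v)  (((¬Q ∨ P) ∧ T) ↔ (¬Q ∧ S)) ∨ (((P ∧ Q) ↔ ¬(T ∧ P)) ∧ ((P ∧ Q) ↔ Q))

(i) disagrees with φ on (0,0,0,0,0) (formula → 0, table → 1); rule it out.
(ii) disagrees with φ on (0,0,0,0,0) (formula → 0, table → 1); rule it out.
(iii) disagrees with φ on (0,0,0,0,1) (formula → 1, table → 0); rule it out.
(iv) disagrees with φ on (0,0,0,0,0) (formula → 0, table → 1); rule it out.
Only (v) survives; checking it on all 32 rows confirms it matches φ.

v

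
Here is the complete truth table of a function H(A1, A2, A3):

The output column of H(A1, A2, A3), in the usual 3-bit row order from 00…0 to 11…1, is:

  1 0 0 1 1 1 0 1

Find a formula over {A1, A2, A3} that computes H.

H(A1, A2, A3) = ((((A1' · A2') · A3) + ((A1' · A2) · A3')) + ((A1 · A2) · A3'))'

The 0-rows are (0,0,1), (0,1,0), (1,1,0). Take each as a conjunction (¬A1·¬A2·A3, ¬A1·A2·¬A3, A1·A2·¬A3), form their disjunction, and complement — that gives a formula that is 1 everywhere H is.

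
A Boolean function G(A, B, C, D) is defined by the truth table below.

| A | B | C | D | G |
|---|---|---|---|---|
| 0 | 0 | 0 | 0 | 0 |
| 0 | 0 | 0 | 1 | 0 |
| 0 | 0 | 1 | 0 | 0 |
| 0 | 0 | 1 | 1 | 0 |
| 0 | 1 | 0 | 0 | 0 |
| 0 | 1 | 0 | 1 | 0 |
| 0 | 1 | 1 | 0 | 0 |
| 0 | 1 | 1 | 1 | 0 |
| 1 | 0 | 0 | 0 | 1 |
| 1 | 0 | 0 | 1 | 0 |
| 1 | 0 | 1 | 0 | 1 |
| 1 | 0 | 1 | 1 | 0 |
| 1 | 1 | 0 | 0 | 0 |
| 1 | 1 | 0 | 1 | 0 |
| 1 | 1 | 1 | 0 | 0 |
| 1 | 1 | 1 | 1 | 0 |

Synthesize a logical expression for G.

G(A, B, C, D) = (((A AND NOT B) AND NOT C) AND NOT D) OR (((A AND NOT B) AND C) AND NOT D)

The 1-rows are (1,0,0,0), (1,0,1,0). Each contributes one minterm — A·¬B·¬C·¬D; A·¬B·C·¬D — and their disjunction is a sum-of-products form of G.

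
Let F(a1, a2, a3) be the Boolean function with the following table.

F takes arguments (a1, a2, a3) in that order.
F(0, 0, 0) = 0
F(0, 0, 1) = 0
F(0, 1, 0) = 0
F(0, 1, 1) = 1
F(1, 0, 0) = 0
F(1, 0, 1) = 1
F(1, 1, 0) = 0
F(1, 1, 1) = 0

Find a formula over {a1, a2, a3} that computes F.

F=1 on 2 inputs: (0,1,1), (1,0,1). Reading each as a conjunction of literals (¬a1·a2·a3, a1·¬a2·a3) and taking the OR gives the canonical DNF.

F(a1, a2, a3) = ((¬a1 ∧ a2) ∧ a3) ∨ ((a1 ∧ ¬a2) ∧ a3)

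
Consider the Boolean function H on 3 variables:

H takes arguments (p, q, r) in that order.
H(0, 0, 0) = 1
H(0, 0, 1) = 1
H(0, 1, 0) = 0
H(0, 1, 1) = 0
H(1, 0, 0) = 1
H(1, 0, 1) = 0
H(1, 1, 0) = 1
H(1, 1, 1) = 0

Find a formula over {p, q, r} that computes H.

H(p, q, r) = ((((¬p ∧ ¬q) ∧ ¬r) ∨ ((¬p ∧ ¬q) ∧ r)) ∨ ((p ∧ ¬q) ∧ ¬r)) ∨ ((p ∧ q) ∧ ¬r)

Collect the rows where H=1 — (0,0,0), (0,0,1), (1,0,0), (1,1,0) — and write one minterm per row: ¬p·¬q·¬r, ¬p·¬q·r, p·¬q·¬r, p·q·¬r. Their union (logical OR) reproduces the table exactly.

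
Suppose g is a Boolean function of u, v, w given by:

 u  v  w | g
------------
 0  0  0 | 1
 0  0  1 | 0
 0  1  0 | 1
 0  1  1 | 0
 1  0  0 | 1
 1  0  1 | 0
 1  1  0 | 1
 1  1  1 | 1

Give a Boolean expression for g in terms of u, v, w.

g(u, v, w) = ((((u' · v') · w) + ((u' · v) · w)) + ((u · v') · w))'

g is 0 on only 3 rows — (0,0,1), (0,1,1), (1,0,1). Writing each as a minterm (¬u·¬v·w, ¬u·v·w, u·¬v·w) and OR-ing them characterizes exactly where g=0, so g is the negation of that disjunction.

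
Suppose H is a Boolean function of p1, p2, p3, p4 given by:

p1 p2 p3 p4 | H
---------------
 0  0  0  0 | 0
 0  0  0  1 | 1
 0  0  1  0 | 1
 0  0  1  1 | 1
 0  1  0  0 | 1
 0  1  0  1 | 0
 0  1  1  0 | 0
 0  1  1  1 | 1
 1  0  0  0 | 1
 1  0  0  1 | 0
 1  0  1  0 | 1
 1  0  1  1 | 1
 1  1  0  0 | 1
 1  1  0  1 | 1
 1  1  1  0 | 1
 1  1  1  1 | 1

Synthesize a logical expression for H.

H is 0 on only 4 rows — (0,0,0,0), (0,1,0,1), (0,1,1,0), (1,0,0,1). Writing each as a minterm (¬p1·¬p2·¬p3·¬p4, ¬p1·p2·¬p3·p4, ¬p1·p2·p3·¬p4, p1·¬p2·¬p3·p4) and OR-ing them characterizes exactly where H=0, so H is the negation of that disjunction.

H(p1, p2, p3, p4) = NOT ((((((NOT p1 AND NOT p2) AND NOT p3) AND NOT p4) OR (((NOT p1 AND p2) AND NOT p3) AND p4)) OR (((NOT p1 AND p2) AND p3) AND NOT p4)) OR (((p1 AND NOT p2) AND NOT p3) AND p4))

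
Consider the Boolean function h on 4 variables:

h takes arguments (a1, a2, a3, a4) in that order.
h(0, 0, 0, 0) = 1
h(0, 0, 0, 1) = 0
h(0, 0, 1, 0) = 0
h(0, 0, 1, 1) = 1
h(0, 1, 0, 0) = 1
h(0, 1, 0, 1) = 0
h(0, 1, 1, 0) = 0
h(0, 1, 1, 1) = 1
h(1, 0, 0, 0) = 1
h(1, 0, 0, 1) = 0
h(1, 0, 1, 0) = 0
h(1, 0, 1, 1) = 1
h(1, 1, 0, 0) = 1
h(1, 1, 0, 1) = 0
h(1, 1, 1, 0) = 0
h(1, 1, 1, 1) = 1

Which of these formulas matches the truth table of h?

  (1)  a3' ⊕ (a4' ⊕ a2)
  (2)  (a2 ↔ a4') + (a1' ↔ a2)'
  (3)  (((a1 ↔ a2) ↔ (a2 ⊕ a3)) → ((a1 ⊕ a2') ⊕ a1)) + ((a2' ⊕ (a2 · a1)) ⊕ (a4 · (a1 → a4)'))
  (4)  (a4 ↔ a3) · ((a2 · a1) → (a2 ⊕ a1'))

4

(1) disagrees with h on (0,0,0,0) (formula → 0, table → 1); rule it out.
(2) disagrees with h on (0,0,0,1) (formula → 1, table → 0); rule it out.
(3) disagrees with h on (0,0,0,1) (formula → 1, table → 0); rule it out.
(4) is the remaining candidate, and it agrees with h on all 16 inputs.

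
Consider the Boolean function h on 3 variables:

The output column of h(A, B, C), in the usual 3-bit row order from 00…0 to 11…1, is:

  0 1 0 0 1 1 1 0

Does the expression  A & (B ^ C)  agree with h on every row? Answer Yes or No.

No

Test each input against both h and the formula:
  A=0, B=0, C=0: formula gives 0, h = 0 ✓
  A=0, B=0, C=1: formula gives 0, but h = 1 ✗
Since they disagree at (0,0,1), the expression is not a correct formula for h.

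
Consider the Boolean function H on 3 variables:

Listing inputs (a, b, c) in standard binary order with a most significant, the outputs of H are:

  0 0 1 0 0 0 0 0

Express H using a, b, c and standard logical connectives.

H is 1 on exactly one input, (0,1,0), whose minterm is ¬a·b·¬c. So H is just that conjunction.

H(a, b, c) = (¬a ∧ b) ∧ ¬c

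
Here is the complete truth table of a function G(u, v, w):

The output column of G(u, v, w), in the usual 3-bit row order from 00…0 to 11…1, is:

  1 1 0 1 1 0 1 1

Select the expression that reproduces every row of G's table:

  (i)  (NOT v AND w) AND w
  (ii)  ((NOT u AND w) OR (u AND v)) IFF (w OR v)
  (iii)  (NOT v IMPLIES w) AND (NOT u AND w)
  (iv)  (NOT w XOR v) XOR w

ii

(i) disagrees with G on (0,0,0) (formula → 0, table → 1); rule it out.
(iii) disagrees with G on (0,0,0) (formula → 0, table → 1); rule it out.
(iv) disagrees with G on (0,1,1) (formula → 0, table → 1); rule it out.
That leaves (ii). Evaluating it on every row reproduces the table of G exactly.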